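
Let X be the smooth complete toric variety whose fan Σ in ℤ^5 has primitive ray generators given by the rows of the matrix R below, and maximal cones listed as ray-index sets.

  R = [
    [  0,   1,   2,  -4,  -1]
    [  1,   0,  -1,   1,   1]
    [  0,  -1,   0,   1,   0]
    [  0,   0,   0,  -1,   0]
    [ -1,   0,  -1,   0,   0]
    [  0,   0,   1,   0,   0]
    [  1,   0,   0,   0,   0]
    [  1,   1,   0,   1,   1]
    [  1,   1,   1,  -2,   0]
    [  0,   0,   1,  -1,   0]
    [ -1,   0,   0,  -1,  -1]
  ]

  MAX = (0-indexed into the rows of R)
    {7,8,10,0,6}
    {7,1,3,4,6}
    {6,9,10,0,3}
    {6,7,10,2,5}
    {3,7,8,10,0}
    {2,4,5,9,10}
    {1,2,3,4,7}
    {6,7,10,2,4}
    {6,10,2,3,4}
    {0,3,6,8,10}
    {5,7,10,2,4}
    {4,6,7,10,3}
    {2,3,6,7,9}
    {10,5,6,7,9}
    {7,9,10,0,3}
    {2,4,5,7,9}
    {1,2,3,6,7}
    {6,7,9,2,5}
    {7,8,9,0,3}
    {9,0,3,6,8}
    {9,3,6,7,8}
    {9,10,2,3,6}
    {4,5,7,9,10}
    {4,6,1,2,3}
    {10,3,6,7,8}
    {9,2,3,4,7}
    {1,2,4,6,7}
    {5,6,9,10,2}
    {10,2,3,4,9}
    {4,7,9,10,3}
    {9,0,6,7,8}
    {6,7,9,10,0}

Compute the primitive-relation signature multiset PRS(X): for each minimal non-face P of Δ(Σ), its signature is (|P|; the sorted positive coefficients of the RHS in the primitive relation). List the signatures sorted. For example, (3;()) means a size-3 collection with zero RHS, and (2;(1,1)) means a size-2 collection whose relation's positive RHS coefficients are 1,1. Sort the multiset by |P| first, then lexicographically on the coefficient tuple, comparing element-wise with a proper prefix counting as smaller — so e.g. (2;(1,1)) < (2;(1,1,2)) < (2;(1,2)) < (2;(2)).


Primitive collections (20):

  {3,5}:  v_{3} + v_{5} = v_{9}  →  sig = (2;(1))
  {0,1}:  v_{0} + v_{1} = v_{3} + v_{8}  →  sig = (2;(1,1))
  {1,10}:  v_{1} + v_{10} = v_{4} + v_{6}  →  sig = (2;(1,1))
  {2,8}:  v_{2} + v_{8} = v_{6} + v_{9}  →  sig = (2;(1,1))
  {1,5}:  v_{1} + v_{5} = v_{2} + v_{3} + v_{7}  →  sig = (2;(1,1,1))
  {5,8}:  v_{5} + v_{8} = v_{6} + v_{7} + 2·v_{9} + v_{10}  →  sig = (2;(1,1,1,2))
  {0,2}:  v_{0} + v_{2} = v_{6} + 2·v_{9} + v_{10}  →  sig = (2;(1,1,2))
  {1,8}:  v_{1} + v_{8} = 2·v_{3} + v_{6} + v_{7}  →  sig = (2;(1,1,2))
  {1,9}:  v_{1} + v_{9} = v_{2} + 2·v_{3} + v_{7}  →  sig = (2;(1,1,2))
  {4,8}:  v_{4} + v_{8} = 2·v_{3} + v_{7} + v_{10}  →  sig = (2;(1,1,2))
  {0,4}:  v_{0} + v_{4} = 2·v_{3} + v_{7} + v_{9} + 2·v_{10}  →  sig = (2;(1,1,2,2))
  {0,5}:  v_{0} + v_{5} = v_{6} + v_{7} + 3·v_{9} + 2·v_{10}  →  sig = (2;(1,1,2,3))
  {4,5,6}:  v_{4} + v_{5} + v_{6} = 0  →  sig = (3;())
  {4,6,9}:  v_{4} + v_{6} + v_{9} = v_{3}  →  sig = (3;(1))
  {8,9,10}:  v_{8} + v_{9} + v_{10} = v_{0}  →  sig = (3;(1))
  {2,3,7,10}:  v_{2} + v_{3} + v_{7} + v_{10} = 0  →  sig = (4;())
  {2,7,9,10}:  v_{2} + v_{7} + v_{9} + v_{10} = v_{5}  →  sig = (4;(1))
  {0,3,6,7}:  v_{0} + v_{3} + v_{6} + v_{7} = 2·v_{8}  →  sig = (4;(2))
  {2,3,4,6,7}:  v_{2} + v_{3} + v_{4} + v_{6} + v_{7} = v_{1}  →  sig = (5;(1))
  {3,6,7,9,10}:  v_{3} + v_{6} + v_{7} + v_{9} + v_{10} = v_{8}  →  sig = (5;(1))

Sorted signature multiset PRS(X):
    |P|=2: 12 collections, coeffs (1), (1,1), (1,1), (1,1), (1,1,1), (1,1,1,2), (1,1,2), (1,1,2), (1,1,2), (1,1,2), (1,1,2,2), (1,1,2,3)
    |P|=3: 3 collections, coeffs (), (1), (1)
    |P|=4: 3 collections, coeffs (), (1), (2)
    |P|=5: 2 collections, coeffs (1), (1)


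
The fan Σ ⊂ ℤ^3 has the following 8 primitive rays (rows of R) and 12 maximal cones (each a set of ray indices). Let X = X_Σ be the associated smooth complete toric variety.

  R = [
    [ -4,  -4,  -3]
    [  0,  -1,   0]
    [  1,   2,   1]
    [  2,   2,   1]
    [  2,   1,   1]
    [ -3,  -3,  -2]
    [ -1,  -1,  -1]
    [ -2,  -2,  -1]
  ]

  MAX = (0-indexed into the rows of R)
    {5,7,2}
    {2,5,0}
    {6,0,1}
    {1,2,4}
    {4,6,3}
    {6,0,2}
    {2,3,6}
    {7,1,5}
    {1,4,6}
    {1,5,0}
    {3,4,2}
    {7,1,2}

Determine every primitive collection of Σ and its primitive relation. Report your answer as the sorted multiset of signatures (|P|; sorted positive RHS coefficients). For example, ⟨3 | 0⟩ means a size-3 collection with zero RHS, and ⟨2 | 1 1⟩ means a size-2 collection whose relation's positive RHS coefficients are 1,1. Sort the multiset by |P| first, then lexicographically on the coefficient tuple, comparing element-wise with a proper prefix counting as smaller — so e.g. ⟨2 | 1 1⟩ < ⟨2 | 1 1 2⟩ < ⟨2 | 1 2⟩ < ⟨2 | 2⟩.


14 minimal non-faces of Δ(Σ) (on 8 rays):

  P={3,7}:  v_{3} + v_{7} = 0 ; sig = ⟨2 | 0⟩
  P={1,3}:  v_{1} + v_{3} = v_{4} ; sig = ⟨2 | 1⟩
  P={3,5}:  v_{3} + v_{5} = v_{6} ; sig = ⟨2 | 1⟩
  P={4,7}:  v_{4} + v_{7} = v_{1} ; sig = ⟨2 | 1⟩
  P={5,6}:  v_{5} + v_{6} = v_{0} ; sig = ⟨2 | 1⟩
  P={6,7}:  v_{6} + v_{7} = v_{5} ; sig = ⟨2 | 1⟩
  P={4,5}:  v_{4} + v_{5} = v_{1} + v_{6} ; sig = ⟨2 | 1 1⟩
  P={0,4}:  v_{0} + v_{4} = v_{1} + 2·v_{6} ; sig = ⟨2 | 1 2⟩
  P={0,3}:  v_{0} + v_{3} = 2·v_{6} ; sig = ⟨2 | 2⟩
  P={0,7}:  v_{0} + v_{7} = 2·v_{5} ; sig = ⟨2 | 2⟩
  P={1,2,6}:  v_{1} + v_{2} + v_{6} = 0 ; sig = ⟨3 | 0⟩
  P={0,1,2}:  v_{0} + v_{1} + v_{2} = v_{5} ; sig = ⟨3 | 1⟩
  P={1,2,5}:  v_{1} + v_{2} + v_{5} = v_{7} ; sig = ⟨3 | 1⟩
  P={2,4,6}:  v_{2} + v_{4} + v_{6} = v_{3} ; sig = ⟨3 | 1⟩

Hence PRS(X_Σ) =
[⟨2 | 0⟩, ⟨2 | 1⟩, ⟨2 | 1⟩, ⟨2 | 1⟩, ⟨2 | 1⟩, ⟨2 | 1⟩, ⟨2 | 1 1⟩, ⟨2 | 1 2⟩, ⟨2 | 2⟩, ⟨2 | 2⟩, ⟨3 | 0⟩, ⟨3 | 1⟩, ⟨3 | 1⟩, ⟨3 | 1⟩]


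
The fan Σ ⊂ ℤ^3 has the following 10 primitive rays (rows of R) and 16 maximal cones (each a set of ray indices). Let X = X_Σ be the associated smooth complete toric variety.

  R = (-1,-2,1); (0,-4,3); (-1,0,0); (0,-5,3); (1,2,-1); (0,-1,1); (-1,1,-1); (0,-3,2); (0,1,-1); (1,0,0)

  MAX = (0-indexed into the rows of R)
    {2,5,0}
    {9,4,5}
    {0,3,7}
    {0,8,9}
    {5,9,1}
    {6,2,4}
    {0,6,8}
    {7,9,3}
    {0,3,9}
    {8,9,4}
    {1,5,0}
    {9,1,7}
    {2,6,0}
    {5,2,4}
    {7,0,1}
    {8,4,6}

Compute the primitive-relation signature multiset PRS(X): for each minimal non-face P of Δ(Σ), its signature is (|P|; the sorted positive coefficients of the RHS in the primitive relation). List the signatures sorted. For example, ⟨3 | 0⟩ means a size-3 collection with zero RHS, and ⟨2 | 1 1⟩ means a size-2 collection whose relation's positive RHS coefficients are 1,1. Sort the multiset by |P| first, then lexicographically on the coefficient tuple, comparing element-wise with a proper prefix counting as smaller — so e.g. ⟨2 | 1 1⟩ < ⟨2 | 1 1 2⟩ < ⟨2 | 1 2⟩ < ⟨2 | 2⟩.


Δ(Σ) — 10 vertices, 24 min non-faces:

  {0,4}:  v_{0} + v_{4} = 0  →  sig = ⟨2 | 0⟩
  {2,9}:  v_{2} + v_{9} = 0  →  sig = ⟨2 | 0⟩
  {5,8}:  v_{5} + v_{8} = 0  →  sig = ⟨2 | 0⟩
  {1,8}:  v_{1} + v_{8} = v_{7}  →  sig = ⟨2 | 1⟩
  {2,8}:  v_{2} + v_{8} = v_{6}  →  sig = ⟨2 | 1⟩
  {5,6}:  v_{5} + v_{6} = v_{2}  →  sig = ⟨2 | 1⟩
  {5,7}:  v_{5} + v_{7} = v_{1}  →  sig = ⟨2 | 1⟩
  {6,7}:  v_{6} + v_{7} = v_{0}  →  sig = ⟨2 | 1⟩
  {6,9}:  v_{6} + v_{9} = v_{8}  →  sig = ⟨2 | 1⟩
  {1,6}:  v_{1} + v_{6} = v_{0} + v_{5}  →  sig = ⟨2 | 1 1⟩
  {2,3}:  v_{2} + v_{3} = v_{0} + v_{7}  →  sig = ⟨2 | 1 1⟩
  {2,7}:  v_{2} + v_{7} = v_{0} + v_{5}  →  sig = ⟨2 | 1 1⟩
  {3,4}:  v_{3} + v_{4} = v_{7} + v_{9}  →  sig = ⟨2 | 1 1⟩
  {4,7}:  v_{4} + v_{7} = v_{5} + v_{9}  →  sig = ⟨2 | 1 1⟩
  {7,8}:  v_{7} + v_{8} = v_{0} + v_{9}  →  sig = ⟨2 | 1 1⟩
  {1,2}:  v_{1} + v_{2} = v_{0} + 2·v_{5}  →  sig = ⟨2 | 1 2⟩
  {1,4}:  v_{1} + v_{4} = 2·v_{5} + v_{9}  →  sig = ⟨2 | 1 2⟩
  {3,6}:  v_{3} + v_{6} = 2·v_{0} + v_{9}  →  sig = ⟨2 | 1 2⟩
  {3,5}:  v_{3} + v_{5} = 2·v_{7}  →  sig = ⟨2 | 2⟩
  {3,8}:  v_{3} + v_{8} = 2·v_{0} + 2·v_{9}  →  sig = ⟨2 | 2 2⟩
  {1,3}:  v_{1} + v_{3} = 3·v_{7}  →  sig = ⟨2 | 3⟩
  {0,5,9}:  v_{0} + v_{5} + v_{9} = v_{7}  →  sig = ⟨3 | 1⟩
  {0,7,9}:  v_{0} + v_{7} + v_{9} = v_{3}  →  sig = ⟨3 | 1⟩
  {0,1,9}:  v_{0} + v_{1} + v_{9} = 2·v_{7}  →  sig = ⟨3 | 2⟩

so the primitive-relation signature multiset is
    ⟨2 | 0⟩
    ⟨2 | 0⟩
    ⟨2 | 0⟩
    ⟨2 | 1⟩
    ⟨2 | 1⟩
    ⟨2 | 1⟩
    ⟨2 | 1⟩
    ⟨2 | 1⟩
    ⟨2 | 1⟩
    ⟨2 | 1 1⟩
    ⟨2 | 1 1⟩
    ⟨2 | 1 1⟩
    ⟨2 | 1 1⟩
    ⟨2 | 1 1⟩
    ⟨2 | 1 1⟩
    ⟨2 | 1 2⟩
    ⟨2 | 1 2⟩
    ⟨2 | 1 2⟩
    ⟨2 | 2⟩
    ⟨2 | 2 2⟩
    ⟨2 | 3⟩
    ⟨3 | 1⟩
    ⟨3 | 1⟩
    ⟨3 | 2⟩


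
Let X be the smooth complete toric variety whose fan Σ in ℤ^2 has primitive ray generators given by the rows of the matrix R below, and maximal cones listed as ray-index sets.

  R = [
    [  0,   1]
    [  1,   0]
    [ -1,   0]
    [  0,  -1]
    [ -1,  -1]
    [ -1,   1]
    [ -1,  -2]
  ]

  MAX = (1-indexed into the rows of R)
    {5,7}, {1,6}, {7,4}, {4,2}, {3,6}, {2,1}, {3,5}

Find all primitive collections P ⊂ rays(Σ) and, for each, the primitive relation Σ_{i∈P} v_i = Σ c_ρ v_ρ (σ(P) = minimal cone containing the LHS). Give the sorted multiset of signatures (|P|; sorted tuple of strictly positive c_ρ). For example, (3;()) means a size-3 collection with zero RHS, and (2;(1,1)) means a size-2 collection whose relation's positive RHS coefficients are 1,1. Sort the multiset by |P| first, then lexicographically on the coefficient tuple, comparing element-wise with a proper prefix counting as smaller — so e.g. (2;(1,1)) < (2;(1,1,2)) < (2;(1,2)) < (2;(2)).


The 14 primitive collections of Σ (r=7, n=2):

  P = {1,4}:  v_{1} + v_{4} = 0  →  sig = (2;())
  P = {2,3}:  v_{2} + v_{3} = 0  →  sig = (2;())
  P = {1,3}:  v_{1} + v_{3} = v_{6}  →  sig = (2;(1))
  P = {1,5}:  v_{1} + v_{5} = v_{3}  →  sig = (2;(1))
  P = {1,7}:  v_{1} + v_{7} = v_{5}  →  sig = (2;(1))
  P = {2,5}:  v_{2} + v_{5} = v_{4}  →  sig = (2;(1))
  P = {2,6}:  v_{2} + v_{6} = v_{1}  →  sig = (2;(1))
  P = {3,4}:  v_{3} + v_{4} = v_{5}  →  sig = (2;(1))
  P = {4,5}:  v_{4} + v_{5} = v_{7}  →  sig = (2;(1))
  P = {4,6}:  v_{4} + v_{6} = v_{3}  →  sig = (2;(1))
  P = {6,7}:  v_{6} + v_{7} = v_{3} + v_{5}  →  sig = (2;(1,1))
  P = {2,7}:  v_{2} + v_{7} = 2·v_{4}  →  sig = (2;(2))
  P = {3,7}:  v_{3} + v_{7} = 2·v_{5}  →  sig = (2;(2))
  P = {5,6}:  v_{5} + v_{6} = 2·v_{3}  →  sig = (2;(2))

Signatures (|P|; sorted positive RHS coefficients), sorted:
    |P|=2: 14 collections, coeffs (), (), (1), (1), (1), (1), (1), (1), (1), (1), (1,1), (2), (2), (2)


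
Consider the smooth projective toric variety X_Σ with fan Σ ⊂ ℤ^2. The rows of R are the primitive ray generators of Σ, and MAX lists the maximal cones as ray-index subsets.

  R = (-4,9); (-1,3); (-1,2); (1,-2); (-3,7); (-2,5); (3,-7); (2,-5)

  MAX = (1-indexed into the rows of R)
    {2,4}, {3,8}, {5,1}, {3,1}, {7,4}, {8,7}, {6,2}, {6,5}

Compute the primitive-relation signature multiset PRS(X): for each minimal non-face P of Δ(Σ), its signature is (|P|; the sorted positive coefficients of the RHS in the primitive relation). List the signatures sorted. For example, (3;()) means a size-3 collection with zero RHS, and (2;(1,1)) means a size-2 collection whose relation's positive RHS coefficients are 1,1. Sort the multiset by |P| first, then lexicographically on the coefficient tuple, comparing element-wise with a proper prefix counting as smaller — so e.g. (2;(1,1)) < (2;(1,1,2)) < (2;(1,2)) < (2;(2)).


|primitive collections| = 20. Relations:

  {3,4}:  v_{3} + v_{4} = 0  so sig = (2;())
  {5,7}:  v_{5} + v_{7} = 0  so sig = (2;())
  {6,8}:  v_{6} + v_{8} = 0  so sig = (2;())
  {1,4}:  v_{1} + v_{4} = v_{5}  so sig = (2;(1))
  {1,7}:  v_{1} + v_{7} = v_{3}  so sig = (2;(1))
  {2,3}:  v_{2} + v_{3} = v_{6}  so sig = (2;(1))
  {2,8}:  v_{2} + v_{8} = v_{4}  so sig = (2;(1))
  {3,5}:  v_{3} + v_{5} = v_{1}  so sig = (2;(1))
  {3,6}:  v_{3} + v_{6} = v_{5}  so sig = (2;(1))
  {3,7}:  v_{3} + v_{7} = v_{8}  so sig = (2;(1))
  {4,5}:  v_{4} + v_{5} = v_{6}  so sig = (2;(1))
  {4,6}:  v_{4} + v_{6} = v_{2}  so sig = (2;(1))
  {4,8}:  v_{4} + v_{8} = v_{7}  so sig = (2;(1))
  {5,8}:  v_{5} + v_{8} = v_{3}  so sig = (2;(1))
  {6,7}:  v_{6} + v_{7} = v_{4}  so sig = (2;(1))
  {1,2}:  v_{1} + v_{2} = v_{5} + v_{6}  so sig = (2;(1,1))
  {1,6}:  v_{1} + v_{6} = 2·v_{5}  so sig = (2;(2))
  {1,8}:  v_{1} + v_{8} = 2·v_{3}  so sig = (2;(2))
  {2,5}:  v_{2} + v_{5} = 2·v_{6}  so sig = (2;(2))
  {2,7}:  v_{2} + v_{7} = 2·v_{4}  so sig = (2;(2))

Signatures (|P|; sorted positive RHS coefficients), sorted:
[(2;()), (2;()), (2;()), (2;(1)), (2;(1)), (2;(1)), (2;(1)), (2;(1)), (2;(1)), (2;(1)), (2;(1)), (2;(1)), (2;(1)), (2;(1)), (2;(1)), (2;(1,1)), (2;(2)), (2;(2)), (2;(2)), (2;(2))]


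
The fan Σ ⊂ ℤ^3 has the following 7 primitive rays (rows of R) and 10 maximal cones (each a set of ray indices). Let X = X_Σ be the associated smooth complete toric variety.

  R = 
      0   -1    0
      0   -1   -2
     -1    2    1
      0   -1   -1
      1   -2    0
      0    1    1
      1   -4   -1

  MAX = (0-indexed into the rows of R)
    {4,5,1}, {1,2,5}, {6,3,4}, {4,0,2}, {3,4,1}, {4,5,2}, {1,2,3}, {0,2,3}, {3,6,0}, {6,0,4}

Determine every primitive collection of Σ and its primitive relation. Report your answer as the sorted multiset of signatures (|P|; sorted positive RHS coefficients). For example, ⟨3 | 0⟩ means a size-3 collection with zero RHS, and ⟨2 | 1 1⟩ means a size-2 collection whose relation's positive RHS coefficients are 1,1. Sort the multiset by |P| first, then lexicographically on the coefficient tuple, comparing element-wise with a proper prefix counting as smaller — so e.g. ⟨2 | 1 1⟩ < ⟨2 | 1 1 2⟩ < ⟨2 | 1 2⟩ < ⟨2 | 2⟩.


9 minimal non-faces of Δ(Σ) (on 7 rays):

  • {3,5}:  v_{3} + v_{5} = 0  ⇒ sig = ⟨2 | 0⟩
  • {0,5}:  v_{0} + v_{5} = v_{2} + v_{4}  ⇒ sig = ⟨2 | 1 1⟩
  • {5,6}:  v_{5} + v_{6} = v_{0} + v_{4}  ⇒ sig = ⟨2 | 1 1⟩
  • {1,6}:  v_{1} + v_{6} = 3·v_{3} + v_{4}  ⇒ sig = ⟨2 | 1 3⟩
  • {0,1}:  v_{0} + v_{1} = 2·v_{3}  ⇒ sig = ⟨2 | 2⟩
  • {2,6}:  v_{2} + v_{6} = 2·v_{0}  ⇒ sig = ⟨2 | 2⟩
  • {0,3,4}:  v_{0} + v_{3} + v_{4} = v_{6}  ⇒ sig = ⟨3 | 1⟩
  • {1,2,4}:  v_{1} + v_{2} + v_{4} = v_{3}  ⇒ sig = ⟨3 | 1⟩
  • {2,3,4}:  v_{2} + v_{3} + v_{4} = v_{0}  ⇒ sig = ⟨3 | 1⟩

Hence PRS(X_Σ) =
    ⟨2 | 0⟩
    ⟨2 | 1 1⟩
    ⟨2 | 1 1⟩
    ⟨2 | 1 3⟩
    ⟨2 | 2⟩
    ⟨2 | 2⟩
    ⟨3 | 1⟩
    ⟨3 | 1⟩
    ⟨3 | 1⟩


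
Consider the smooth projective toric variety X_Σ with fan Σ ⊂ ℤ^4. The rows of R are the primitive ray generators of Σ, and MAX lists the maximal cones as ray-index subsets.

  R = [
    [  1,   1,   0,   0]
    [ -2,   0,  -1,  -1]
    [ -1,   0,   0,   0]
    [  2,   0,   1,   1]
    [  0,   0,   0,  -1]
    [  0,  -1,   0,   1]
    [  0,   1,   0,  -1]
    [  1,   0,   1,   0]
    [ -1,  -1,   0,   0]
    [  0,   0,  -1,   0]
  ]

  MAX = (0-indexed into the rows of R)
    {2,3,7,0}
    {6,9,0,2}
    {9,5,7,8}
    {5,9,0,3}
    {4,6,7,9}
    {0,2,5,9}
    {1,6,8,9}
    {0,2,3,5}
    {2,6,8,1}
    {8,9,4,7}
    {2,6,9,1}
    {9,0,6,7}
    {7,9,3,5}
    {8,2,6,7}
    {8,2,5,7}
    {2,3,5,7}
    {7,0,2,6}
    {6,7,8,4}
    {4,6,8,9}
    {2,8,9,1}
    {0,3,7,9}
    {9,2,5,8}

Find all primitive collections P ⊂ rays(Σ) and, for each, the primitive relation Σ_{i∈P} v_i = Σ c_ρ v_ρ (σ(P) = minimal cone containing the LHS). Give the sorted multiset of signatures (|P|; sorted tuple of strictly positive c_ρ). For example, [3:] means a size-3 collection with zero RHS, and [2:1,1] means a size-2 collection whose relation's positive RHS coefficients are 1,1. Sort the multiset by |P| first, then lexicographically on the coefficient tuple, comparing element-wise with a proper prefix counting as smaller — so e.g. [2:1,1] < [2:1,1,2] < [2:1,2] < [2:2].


The 18 primitive collections of Σ (r=10, n=4):

  P={0,8}:  v_{0} + v_{8} = 0  ⇒ sig = [2:]
  P={1,3}:  v_{1} + v_{3} = 0  ⇒ sig = [2:]
  P={5,6}:  v_{5} + v_{6} = 0  ⇒ sig = [2:]
  P={1,7}:  v_{1} + v_{7} = v_{6} + v_{8}  ⇒ sig = [2:1,1]
  P={2,4}:  v_{2} + v_{4} = v_{6} + v_{8}  ⇒ sig = [2:1,1]
  P={3,6}:  v_{3} + v_{6} = v_{0} + v_{7}  ⇒ sig = [2:1,1]
  P={3,8}:  v_{3} + v_{8} = v_{5} + v_{7}  ⇒ sig = [2:1,1]
  P={0,1}:  v_{0} + v_{1} = v_{2} + v_{6} + v_{9}  ⇒ sig = [2:1,1,1]
  P={0,4}:  v_{0} + v_{4} = v_{6} + v_{7} + v_{9}  ⇒ sig = [2:1,1,1]
  P={1,5}:  v_{1} + v_{5} = v_{2} + v_{8} + v_{9}  ⇒ sig = [2:1,1,1]
  P={4,5}:  v_{4} + v_{5} = v_{7} + v_{8} + v_{9}  ⇒ sig = [2:1,1,1]
  P={3,4}:  v_{3} + v_{4} = 2·v_{7} + v_{9}  ⇒ sig = [2:1,2]
  P={1,4}:  v_{1} + v_{4} = 2·v_{6} + 2·v_{8} + v_{9}  ⇒ sig = [2:1,2,2]
  P={2,7,9}:  v_{2} + v_{7} + v_{9} = 0  ⇒ sig = [3:]
  P={0,5,7}:  v_{0} + v_{5} + v_{7} = v_{3}  ⇒ sig = [3:1]
  P={2,3,9}:  v_{2} + v_{3} + v_{9} = v_{0} + v_{5}  ⇒ sig = [3:1,1]
  P={2,6,8,9}:  v_{2} + v_{6} + v_{8} + v_{9} = v_{1}  ⇒ sig = [4:1]
  P={6,7,8,9}:  v_{6} + v_{7} + v_{8} + v_{9} = v_{4}  ⇒ sig = [4:1]

Signatures (|P|; sorted positive RHS coefficients), sorted:
[[2:], [2:], [2:], [2:1,1], [2:1,1], [2:1,1], [2:1,1], [2:1,1,1], [2:1,1,1], [2:1,1,1], [2:1,1,1], [2:1,2], [2:1,2,2], [3:], [3:1], [3:1,1], [4:1], [4:1]]


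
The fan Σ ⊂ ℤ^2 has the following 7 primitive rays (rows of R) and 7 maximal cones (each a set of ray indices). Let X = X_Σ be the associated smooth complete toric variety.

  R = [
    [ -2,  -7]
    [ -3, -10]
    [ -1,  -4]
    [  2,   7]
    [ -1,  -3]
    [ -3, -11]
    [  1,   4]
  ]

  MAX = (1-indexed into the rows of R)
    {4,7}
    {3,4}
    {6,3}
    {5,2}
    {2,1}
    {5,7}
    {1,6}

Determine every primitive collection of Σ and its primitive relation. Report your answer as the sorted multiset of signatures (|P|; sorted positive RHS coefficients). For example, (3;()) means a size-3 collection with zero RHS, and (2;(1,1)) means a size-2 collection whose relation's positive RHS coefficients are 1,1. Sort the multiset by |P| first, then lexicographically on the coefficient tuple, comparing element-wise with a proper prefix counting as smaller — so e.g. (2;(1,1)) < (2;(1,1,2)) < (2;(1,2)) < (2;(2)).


Δ(Σ) — 7 vertices, 14 min non-faces:

  P={1,4}:  v_{1} + v_{4} = 0  →  sig = (2;())
  P={3,7}:  v_{3} + v_{7} = 0  →  sig = (2;())
  P={1,3}:  v_{1} + v_{3} = v_{6}  →  sig = (2;(1))
  P={1,5}:  v_{1} + v_{5} = v_{2}  →  sig = (2;(1))
  P={1,7}:  v_{1} + v_{7} = v_{5}  →  sig = (2;(1))
  P={2,4}:  v_{2} + v_{4} = v_{5}  →  sig = (2;(1))
  P={3,5}:  v_{3} + v_{5} = v_{1}  →  sig = (2;(1))
  P={4,5}:  v_{4} + v_{5} = v_{7}  →  sig = (2;(1))
  P={4,6}:  v_{4} + v_{6} = v_{3}  →  sig = (2;(1))
  P={6,7}:  v_{6} + v_{7} = v_{1}  →  sig = (2;(1))
  P={2,3}:  v_{2} + v_{3} = 2·v_{1}  →  sig = (2;(2))
  P={2,7}:  v_{2} + v_{7} = 2·v_{5}  →  sig = (2;(2))
  P={5,6}:  v_{5} + v_{6} = 2·v_{1}  →  sig = (2;(2))
  P={2,6}:  v_{2} + v_{6} = 3·v_{1}  →  sig = (2;(3))

Sorted signature multiset PRS(X):
    (2;())
    (2;())
    (2;(1))
    (2;(1))
    (2;(1))
    (2;(1))
    (2;(1))
    (2;(1))
    (2;(1))
    (2;(1))
    (2;(2))
    (2;(2))
    (2;(2))
    (2;(3))


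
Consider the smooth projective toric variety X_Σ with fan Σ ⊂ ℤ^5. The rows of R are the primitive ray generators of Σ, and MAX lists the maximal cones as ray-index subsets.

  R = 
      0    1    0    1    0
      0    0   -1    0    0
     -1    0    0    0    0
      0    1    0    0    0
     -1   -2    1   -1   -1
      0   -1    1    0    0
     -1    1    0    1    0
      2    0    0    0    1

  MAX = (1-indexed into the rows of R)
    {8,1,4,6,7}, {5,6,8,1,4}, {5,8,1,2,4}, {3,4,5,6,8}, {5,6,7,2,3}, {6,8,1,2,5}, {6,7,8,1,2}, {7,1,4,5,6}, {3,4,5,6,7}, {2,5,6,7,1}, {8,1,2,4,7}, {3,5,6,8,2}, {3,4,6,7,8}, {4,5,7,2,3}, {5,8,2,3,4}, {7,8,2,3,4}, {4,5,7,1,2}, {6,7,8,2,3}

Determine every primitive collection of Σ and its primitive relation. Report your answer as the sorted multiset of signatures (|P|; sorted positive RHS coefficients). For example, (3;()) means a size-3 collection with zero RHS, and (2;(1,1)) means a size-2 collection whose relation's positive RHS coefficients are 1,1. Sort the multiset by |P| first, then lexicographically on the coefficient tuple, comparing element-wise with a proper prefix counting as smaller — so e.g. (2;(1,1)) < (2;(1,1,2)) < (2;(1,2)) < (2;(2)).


Σ has 3 primitive collections:

  P={1,3}:  v_{1} + v_{3} = v_{7} ; sig = (2;(1))
  P={2,4,6}:  v_{2} + v_{4} + v_{6} = 0 ; sig = (3;())
  P={5,7,8}:  v_{5} + v_{7} + v_{8} = v_{6} ; sig = (3;(1))

Sorted signature multiset PRS(X):
[(2;(1)), (3;()), (3;(1))]


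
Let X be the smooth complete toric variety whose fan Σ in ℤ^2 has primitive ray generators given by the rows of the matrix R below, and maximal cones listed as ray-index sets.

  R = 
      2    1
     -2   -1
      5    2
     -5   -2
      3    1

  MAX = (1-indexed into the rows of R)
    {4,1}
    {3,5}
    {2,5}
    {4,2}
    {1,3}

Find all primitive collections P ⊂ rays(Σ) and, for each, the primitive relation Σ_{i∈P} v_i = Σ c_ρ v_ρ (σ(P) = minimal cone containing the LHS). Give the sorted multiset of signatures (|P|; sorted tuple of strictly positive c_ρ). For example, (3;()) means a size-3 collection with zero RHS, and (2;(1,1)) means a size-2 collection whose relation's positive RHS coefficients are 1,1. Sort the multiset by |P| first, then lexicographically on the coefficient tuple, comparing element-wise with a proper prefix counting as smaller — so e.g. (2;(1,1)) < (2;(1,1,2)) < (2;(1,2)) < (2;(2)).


Primitive collections (5):

  {1,2}:  v_{1} + v_{2} = 0  so sig = (2;())
  {3,4}:  v_{3} + v_{4} = 0  so sig = (2;())
  {1,5}:  v_{1} + v_{5} = v_{3}  so sig = (2;(1))
  {2,3}:  v_{2} + v_{3} = v_{5}  so sig = (2;(1))
  {4,5}:  v_{4} + v_{5} = v_{2}  so sig = (2;(1))

so the primitive-relation signature multiset is
[(2;()), (2;()), (2;(1)), (2;(1)), (2;(1))]


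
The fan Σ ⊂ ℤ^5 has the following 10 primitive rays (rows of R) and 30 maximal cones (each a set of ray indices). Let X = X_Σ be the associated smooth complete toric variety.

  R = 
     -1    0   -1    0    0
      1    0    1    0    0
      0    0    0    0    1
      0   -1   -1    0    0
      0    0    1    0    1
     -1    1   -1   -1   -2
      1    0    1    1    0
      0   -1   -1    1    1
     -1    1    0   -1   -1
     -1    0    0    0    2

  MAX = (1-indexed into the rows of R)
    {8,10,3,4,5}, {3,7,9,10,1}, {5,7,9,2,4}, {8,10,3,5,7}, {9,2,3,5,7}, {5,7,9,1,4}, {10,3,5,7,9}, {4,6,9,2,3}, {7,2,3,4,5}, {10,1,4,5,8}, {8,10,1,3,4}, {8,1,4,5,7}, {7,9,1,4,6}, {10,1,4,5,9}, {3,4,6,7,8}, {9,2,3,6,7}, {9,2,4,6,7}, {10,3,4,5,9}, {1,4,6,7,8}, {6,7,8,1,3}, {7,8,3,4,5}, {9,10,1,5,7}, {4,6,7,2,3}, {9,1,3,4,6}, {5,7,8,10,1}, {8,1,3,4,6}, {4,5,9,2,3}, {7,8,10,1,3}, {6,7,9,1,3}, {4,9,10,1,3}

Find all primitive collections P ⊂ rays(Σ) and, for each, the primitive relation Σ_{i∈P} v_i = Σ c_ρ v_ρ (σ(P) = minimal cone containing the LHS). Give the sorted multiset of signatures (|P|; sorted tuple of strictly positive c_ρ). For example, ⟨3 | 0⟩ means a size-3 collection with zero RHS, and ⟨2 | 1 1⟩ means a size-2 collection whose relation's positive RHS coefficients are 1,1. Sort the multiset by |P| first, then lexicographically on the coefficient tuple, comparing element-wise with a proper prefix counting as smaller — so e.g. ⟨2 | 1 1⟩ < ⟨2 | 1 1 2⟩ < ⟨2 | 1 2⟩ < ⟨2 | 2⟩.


Primitive collections (10):

  P={1,2}:  v_{1} + v_{2} = 0  ⇒ sig = ⟨2 | 0⟩
  P={5,6}:  v_{5} + v_{6} = v_{9}  ⇒ sig = ⟨2 | 1⟩
  P={8,9}:  v_{8} + v_{9} = v_{1}  ⇒ sig = ⟨2 | 1⟩
  P={2,10}:  v_{2} + v_{10} = v_{3} + v_{5}  ⇒ sig = ⟨2 | 1 1⟩
  P={2,8}:  v_{2} + v_{8} = v_{3} + v_{4} + v_{7}  ⇒ sig = ⟨2 | 1 1 1⟩
  P={6,10}:  v_{6} + v_{10} = v_{1} + v_{3} + v_{9}  ⇒ sig = ⟨2 | 1 1 1⟩
  P={1,3,5}:  v_{1} + v_{3} + v_{5} = v_{10}  ⇒ sig = ⟨3 | 1⟩
  P={4,7,10}:  v_{4} + v_{7} + v_{10} = v_{5} + v_{8}  ⇒ sig = ⟨3 | 1 1⟩
  P={3,4,7,9}:  v_{3} + v_{4} + v_{7} + v_{9} = 0  ⇒ sig = ⟨4 | 0⟩
  P={1,3,4,7}:  v_{1} + v_{3} + v_{4} + v_{7} = v_{8}  ⇒ sig = ⟨4 | 1⟩

Signatures (|P|; sorted positive RHS coefficients), sorted:
    |P|=2: 6 collections, coeffs (), (1), (1), (1,1), (1,1,1), (1,1,1)
    |P|=3: 2 collections, coeffs (1), (1,1)
    |P|=4: 2 collections, coeffs (), (1)


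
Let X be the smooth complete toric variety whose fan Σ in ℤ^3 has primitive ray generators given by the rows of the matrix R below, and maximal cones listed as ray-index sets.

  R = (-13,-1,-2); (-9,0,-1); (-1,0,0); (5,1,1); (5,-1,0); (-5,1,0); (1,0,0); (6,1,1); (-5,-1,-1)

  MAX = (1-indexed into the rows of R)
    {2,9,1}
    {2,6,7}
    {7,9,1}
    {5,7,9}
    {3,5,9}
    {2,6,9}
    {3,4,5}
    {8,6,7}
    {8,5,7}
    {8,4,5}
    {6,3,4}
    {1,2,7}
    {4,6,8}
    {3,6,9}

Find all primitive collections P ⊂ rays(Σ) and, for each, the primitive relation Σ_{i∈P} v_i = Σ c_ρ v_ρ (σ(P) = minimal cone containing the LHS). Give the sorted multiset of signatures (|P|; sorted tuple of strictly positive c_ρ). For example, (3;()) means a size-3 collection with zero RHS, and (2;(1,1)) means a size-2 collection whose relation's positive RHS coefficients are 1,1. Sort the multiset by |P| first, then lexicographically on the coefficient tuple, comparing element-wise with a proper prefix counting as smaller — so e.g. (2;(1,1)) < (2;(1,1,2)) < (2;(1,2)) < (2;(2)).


Σ has 17 primitive collections:

  P={3,7}:  v_{3} + v_{7} = 0  so sig = (2;())
  P={4,9}:  v_{4} + v_{9} = 0  so sig = (2;())
  P={5,6}:  v_{5} + v_{6} = 0  so sig = (2;())
  P={3,8}:  v_{3} + v_{8} = v_{4}  so sig = (2;(1))
  P={4,7}:  v_{4} + v_{7} = v_{8}  so sig = (2;(1))
  P={8,9}:  v_{8} + v_{9} = v_{7}  so sig = (2;(1))
  P={1,3}:  v_{1} + v_{3} = v_{2} + v_{9}  so sig = (2;(1,1))
  P={1,4}:  v_{1} + v_{4} = v_{2} + v_{7}  so sig = (2;(1,1))
  P={2,3}:  v_{2} + v_{3} = v_{6} + v_{9}  so sig = (2;(1,1))
  P={2,4}:  v_{2} + v_{4} = v_{6} + v_{7}  so sig = (2;(1,1))
  P={2,5}:  v_{2} + v_{5} = v_{7} + v_{9}  so sig = (2;(1,1))
  P={1,8}:  v_{1} + v_{8} = v_{2} + 2·v_{7}  so sig = (2;(1,2))
  P={2,8}:  v_{2} + v_{8} = v_{6} + 2·v_{7}  so sig = (2;(1,2))
  P={1,6}:  v_{1} + v_{6} = 2·v_{2}  so sig = (2;(2))
  P={1,5}:  v_{1} + v_{5} = 2·v_{7} + 2·v_{9}  so sig = (2;(2,2))
  P={2,7,9}:  v_{2} + v_{7} + v_{9} = v_{1}  so sig = (3;(1))
  P={6,7,9}:  v_{6} + v_{7} + v_{9} = v_{2}  so sig = (3;(1))

so the primitive-relation signature multiset is
[(2;()), (2;()), (2;()), (2;(1)), (2;(1)), (2;(1)), (2;(1,1)), (2;(1,1)), (2;(1,1)), (2;(1,1)), (2;(1,1)), (2;(1,2)), (2;(1,2)), (2;(2)), (2;(2,2)), (3;(1)), (3;(1))]


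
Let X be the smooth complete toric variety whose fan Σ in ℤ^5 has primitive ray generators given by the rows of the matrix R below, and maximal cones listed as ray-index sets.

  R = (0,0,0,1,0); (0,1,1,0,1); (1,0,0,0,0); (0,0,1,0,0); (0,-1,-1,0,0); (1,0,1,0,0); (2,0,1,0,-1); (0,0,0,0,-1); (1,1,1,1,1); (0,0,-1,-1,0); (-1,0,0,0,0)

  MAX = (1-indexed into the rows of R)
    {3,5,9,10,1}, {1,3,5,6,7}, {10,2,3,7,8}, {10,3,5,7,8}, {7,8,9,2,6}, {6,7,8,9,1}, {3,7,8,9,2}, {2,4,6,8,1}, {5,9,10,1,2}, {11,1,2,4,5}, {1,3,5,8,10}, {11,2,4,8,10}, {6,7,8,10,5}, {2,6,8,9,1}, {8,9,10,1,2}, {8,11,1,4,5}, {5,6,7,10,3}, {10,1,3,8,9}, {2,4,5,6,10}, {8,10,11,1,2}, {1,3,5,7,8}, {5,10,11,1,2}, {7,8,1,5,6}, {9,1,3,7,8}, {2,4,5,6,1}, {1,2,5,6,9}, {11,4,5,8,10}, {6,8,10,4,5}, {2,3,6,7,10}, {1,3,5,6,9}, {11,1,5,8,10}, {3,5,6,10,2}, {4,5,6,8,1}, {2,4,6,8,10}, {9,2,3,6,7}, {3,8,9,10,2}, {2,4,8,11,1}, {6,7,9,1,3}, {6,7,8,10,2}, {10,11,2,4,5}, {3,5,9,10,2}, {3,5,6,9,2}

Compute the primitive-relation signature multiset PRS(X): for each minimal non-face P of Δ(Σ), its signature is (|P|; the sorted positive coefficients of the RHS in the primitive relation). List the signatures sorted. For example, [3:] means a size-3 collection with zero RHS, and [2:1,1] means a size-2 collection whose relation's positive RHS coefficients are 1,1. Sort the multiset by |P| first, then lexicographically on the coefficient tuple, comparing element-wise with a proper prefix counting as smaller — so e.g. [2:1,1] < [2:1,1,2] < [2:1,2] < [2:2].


Δ(Σ) — 11 vertices, 19 min non-faces:

  P = {3,11}:  v_{3} + v_{11} = 0 — sig = [2:]
  P = {3,4}:  v_{3} + v_{4} = v_{6} — sig = [2:1]
  P = {6,11}:  v_{6} + v_{11} = v_{4} — sig = [2:1]
  P = {7,11}:  v_{7} + v_{11} = v_{6} + v_{8} — sig = [2:1,1]
  P = {9,11}:  v_{9} + v_{11} = v_{1} + v_{2} — sig = [2:1,1]
  P = {4,9}:  v_{4} + v_{9} = v_{1} + v_{2} + v_{6} — sig = [2:1,1,1]
  P = {4,7}:  v_{4} + v_{7} = 2·v_{6} + v_{8} — sig = [2:1,2]
  P = {1,4,10}:  v_{1} + v_{4} + v_{10} = 0 — sig = [3:]
  P = {2,5,8}:  v_{2} + v_{5} + v_{8} = 0 — sig = [3:]
  P = {1,2,3}:  v_{1} + v_{2} + v_{3} = v_{9} — sig = [3:1]
  P = {1,6,10}:  v_{1} + v_{6} + v_{10} = v_{3} — sig = [3:1]
  P = {3,6,8}:  v_{3} + v_{6} + v_{8} = v_{7} — sig = [3:1]
  P = {2,5,7}:  v_{2} + v_{5} + v_{7} = v_{3} + v_{6} — sig = [3:1,1]
  P = {5,8,9}:  v_{5} + v_{8} + v_{9} = v_{1} + v_{3} — sig = [3:1,1]
  P = {1,2,7}:  v_{1} + v_{2} + v_{7} = v_{6} + v_{8} + v_{9} — sig = [3:1,1,1]
  P = {5,7,9}:  v_{5} + v_{7} + v_{9} = v_{1} + 2·v_{3} + v_{6} — sig = [3:1,1,2]
  P = {7,9,10}:  v_{7} + v_{9} + v_{10} = v_{2} + 3·v_{3} + v_{8} — sig = [3:1,1,3]
  P = {1,7,10}:  v_{1} + v_{7} + v_{10} = 2·v_{3} + v_{8} — sig = [3:1,2]
  P = {6,9,10}:  v_{6} + v_{9} + v_{10} = v_{2} + 2·v_{3} — sig = [3:1,2]

Signatures (|P|; sorted positive RHS coefficients), sorted:
{ [2:],  [2:1] ×2,  [2:1,1] ×2,  [2:1,1,1],  [2:1,2],  [3:] ×2,  [3:1] ×3,  [3:1,1] ×2,  [3:1,1,1],  [3:1,1,2],  [3:1,1,3],  [3:1,2] ×2 }


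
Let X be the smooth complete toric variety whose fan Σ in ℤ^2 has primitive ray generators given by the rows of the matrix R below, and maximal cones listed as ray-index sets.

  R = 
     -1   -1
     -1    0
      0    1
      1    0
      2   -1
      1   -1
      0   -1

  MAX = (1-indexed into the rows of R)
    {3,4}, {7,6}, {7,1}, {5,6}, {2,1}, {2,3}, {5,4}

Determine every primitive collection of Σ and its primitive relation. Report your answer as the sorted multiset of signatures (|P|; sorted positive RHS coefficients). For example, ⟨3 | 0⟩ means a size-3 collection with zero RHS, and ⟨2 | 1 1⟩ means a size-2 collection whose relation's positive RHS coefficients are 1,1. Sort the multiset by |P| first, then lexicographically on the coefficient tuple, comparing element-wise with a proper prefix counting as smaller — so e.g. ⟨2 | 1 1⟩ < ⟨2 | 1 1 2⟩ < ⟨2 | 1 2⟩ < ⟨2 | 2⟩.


14 collections generate NE(X_Σ); each relation:

  P={2,4}:  v_{2} + v_{4} = 0  ⇒ sig = ⟨2 | 0⟩
  P={3,7}:  v_{3} + v_{7} = 0  ⇒ sig = ⟨2 | 0⟩
  P={1,3}:  v_{1} + v_{3} = v_{2}  ⇒ sig = ⟨2 | 1⟩
  P={1,4}:  v_{1} + v_{4} = v_{7}  ⇒ sig = ⟨2 | 1⟩
  P={2,5}:  v_{2} + v_{5} = v_{6}  ⇒ sig = ⟨2 | 1⟩
  P={2,6}:  v_{2} + v_{6} = v_{7}  ⇒ sig = ⟨2 | 1⟩
  P={2,7}:  v_{2} + v_{7} = v_{1}  ⇒ sig = ⟨2 | 1⟩
  P={3,6}:  v_{3} + v_{6} = v_{4}  ⇒ sig = ⟨2 | 1⟩
  P={4,6}:  v_{4} + v_{6} = v_{5}  ⇒ sig = ⟨2 | 1⟩
  P={4,7}:  v_{4} + v_{7} = v_{6}  ⇒ sig = ⟨2 | 1⟩
  P={1,5}:  v_{1} + v_{5} = v_{6} + v_{7}  ⇒ sig = ⟨2 | 1 1⟩
  P={1,6}:  v_{1} + v_{6} = 2·v_{7}  ⇒ sig = ⟨2 | 2⟩
  P={3,5}:  v_{3} + v_{5} = 2·v_{4}  ⇒ sig = ⟨2 | 2⟩
  P={5,7}:  v_{5} + v_{7} = 2·v_{6}  ⇒ sig = ⟨2 | 2⟩

Sorted signature multiset PRS(X):
    ⟨2 | 0⟩
    ⟨2 | 0⟩
    ⟨2 | 1⟩
    ⟨2 | 1⟩
    ⟨2 | 1⟩
    ⟨2 | 1⟩
    ⟨2 | 1⟩
    ⟨2 | 1⟩
    ⟨2 | 1⟩
    ⟨2 | 1⟩
    ⟨2 | 1 1⟩
    ⟨2 | 2⟩
    ⟨2 | 2⟩
    ⟨2 | 2⟩


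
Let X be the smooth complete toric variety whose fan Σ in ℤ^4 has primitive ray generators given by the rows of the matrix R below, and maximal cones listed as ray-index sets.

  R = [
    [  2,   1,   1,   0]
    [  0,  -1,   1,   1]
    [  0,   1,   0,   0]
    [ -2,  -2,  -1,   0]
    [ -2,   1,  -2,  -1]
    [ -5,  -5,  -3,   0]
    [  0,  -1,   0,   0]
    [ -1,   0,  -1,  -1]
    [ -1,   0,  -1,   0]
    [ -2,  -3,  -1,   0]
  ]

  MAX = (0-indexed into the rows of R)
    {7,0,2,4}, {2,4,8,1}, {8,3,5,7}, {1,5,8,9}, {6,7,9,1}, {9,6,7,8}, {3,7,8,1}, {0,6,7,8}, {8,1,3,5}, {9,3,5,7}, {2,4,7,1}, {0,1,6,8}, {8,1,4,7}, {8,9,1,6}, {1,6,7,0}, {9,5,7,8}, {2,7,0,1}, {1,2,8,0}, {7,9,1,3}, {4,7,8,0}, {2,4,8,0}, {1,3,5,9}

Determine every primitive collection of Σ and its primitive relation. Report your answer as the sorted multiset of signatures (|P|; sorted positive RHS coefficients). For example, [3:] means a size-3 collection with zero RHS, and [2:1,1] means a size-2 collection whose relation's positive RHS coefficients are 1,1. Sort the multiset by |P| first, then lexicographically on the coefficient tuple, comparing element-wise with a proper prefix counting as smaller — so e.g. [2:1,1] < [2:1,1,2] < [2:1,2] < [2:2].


The 20 primitive collections of Σ (r=10, n=4):

  P={2,6}:  v_{2} + v_{6} = 0 ; sig = [2:]
  P={0,3}:  v_{0} + v_{3} = v_{6} ; sig = [2:1]
  P={2,9}:  v_{2} + v_{9} = v_{3} ; sig = [2:1]
  P={3,6}:  v_{3} + v_{6} = v_{9} ; sig = [2:1]
  P={4,6}:  v_{4} + v_{6} = v_{7} + v_{8} ; sig = [2:1,1]
  P={0,5}:  v_{0} + v_{5} = v_{6} + v_{8} + v_{9} ; sig = [2:1,1,1]
  P={2,3}:  v_{2} + v_{3} = v_{1} + v_{7} + v_{8} ; sig = [2:1,1,1]
  P={4,9}:  v_{4} + v_{9} = v_{3} + v_{7} + v_{8} ; sig = [2:1,1,1]
  P={2,5}:  v_{2} + v_{5} = 2·v_{3} + v_{8} ; sig = [2:1,2]
  P={5,6}:  v_{5} + v_{6} = v_{8} + 2·v_{9} ; sig = [2:1,2]
  P={3,4}:  v_{3} + v_{4} = v_{1} + 2·v_{7} + 2·v_{8} ; sig = [2:1,2,2]
  P={4,5}:  v_{4} + v_{5} = 2·v_{3} + v_{7} + 2·v_{8} ; sig = [2:1,2,2]
  P={0,9}:  v_{0} + v_{9} = 2·v_{6} ; sig = [2:2]
  P={0,1,4}:  v_{0} + v_{1} + v_{4} = v_{2} ; sig = [3:1]
  P={2,7,8}:  v_{2} + v_{7} + v_{8} = v_{4} ; sig = [3:1]
  P={3,8,9}:  v_{3} + v_{8} + v_{9} = v_{5} ; sig = [3:1]
  P={1,5,7}:  v_{1} + v_{5} + v_{7} = 3·v_{3} ; sig = [3:3]
  P={0,1,7,8}:  v_{0} + v_{1} + v_{7} + v_{8} = 0 ; sig = [4:]
  P={1,6,7,8}:  v_{1} + v_{6} + v_{7} + v_{8} = v_{3} ; sig = [4:1]
  P={1,7,8,9}:  v_{1} + v_{7} + v_{8} + v_{9} = 2·v_{3} ; sig = [4:2]

Hence PRS(X_Σ) =
{ [2:],  [2:1] ×3,  [2:1,1],  [2:1,1,1] ×3,  [2:1,2] ×2,  [2:1,2,2] ×2,  [2:2],  [3:1] ×3,  [3:3],  [4:],  [4:1],  [4:2] }


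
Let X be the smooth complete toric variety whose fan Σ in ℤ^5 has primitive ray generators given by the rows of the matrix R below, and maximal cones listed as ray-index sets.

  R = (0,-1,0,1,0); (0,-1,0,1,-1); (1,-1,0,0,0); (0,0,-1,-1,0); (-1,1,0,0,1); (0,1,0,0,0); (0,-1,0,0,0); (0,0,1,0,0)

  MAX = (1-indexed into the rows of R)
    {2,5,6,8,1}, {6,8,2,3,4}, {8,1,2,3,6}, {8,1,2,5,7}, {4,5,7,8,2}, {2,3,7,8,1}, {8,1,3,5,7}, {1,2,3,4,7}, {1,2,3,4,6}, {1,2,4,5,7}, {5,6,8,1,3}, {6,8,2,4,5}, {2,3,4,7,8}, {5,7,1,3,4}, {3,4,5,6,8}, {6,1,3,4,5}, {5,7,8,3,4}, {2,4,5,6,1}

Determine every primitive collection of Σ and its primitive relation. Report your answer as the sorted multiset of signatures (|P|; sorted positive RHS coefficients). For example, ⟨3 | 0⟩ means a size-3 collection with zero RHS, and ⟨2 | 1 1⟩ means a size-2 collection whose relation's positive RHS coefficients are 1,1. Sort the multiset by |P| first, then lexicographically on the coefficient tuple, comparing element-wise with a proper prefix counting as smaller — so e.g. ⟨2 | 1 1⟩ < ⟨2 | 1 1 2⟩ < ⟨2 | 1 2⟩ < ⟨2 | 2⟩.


|primitive collections| = 3. Relations:

  • {6,7}:  v_{6} + v_{7} = 0  ⟹  sig = ⟨2 | 0⟩
  • {1,4,8}:  v_{1} + v_{4} + v_{8} = v_{7}  ⟹  sig = ⟨3 | 1⟩
  • {2,3,5}:  v_{2} + v_{3} + v_{5} = v_{1}  ⟹  sig = ⟨3 | 1⟩

so the primitive-relation signature multiset is
[⟨2 | 0⟩, ⟨3 | 1⟩, ⟨3 | 1⟩]


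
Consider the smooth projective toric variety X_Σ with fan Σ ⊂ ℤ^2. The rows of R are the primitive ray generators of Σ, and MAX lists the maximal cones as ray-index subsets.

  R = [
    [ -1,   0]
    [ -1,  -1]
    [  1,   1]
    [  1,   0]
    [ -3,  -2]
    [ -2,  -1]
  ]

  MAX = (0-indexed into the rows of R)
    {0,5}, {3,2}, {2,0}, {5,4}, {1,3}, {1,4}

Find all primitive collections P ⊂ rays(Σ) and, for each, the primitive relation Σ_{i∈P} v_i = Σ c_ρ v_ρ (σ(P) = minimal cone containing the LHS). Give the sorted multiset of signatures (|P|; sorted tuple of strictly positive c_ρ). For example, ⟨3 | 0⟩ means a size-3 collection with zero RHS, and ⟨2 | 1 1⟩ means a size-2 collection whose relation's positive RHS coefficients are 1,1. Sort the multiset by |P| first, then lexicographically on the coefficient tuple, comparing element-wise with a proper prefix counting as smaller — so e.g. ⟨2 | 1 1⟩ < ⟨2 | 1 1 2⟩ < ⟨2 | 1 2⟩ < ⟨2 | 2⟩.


9 collections generate NE(X_Σ); each relation:

  P={0,3}:  v_{0} + v_{3} = 0  →  sig = ⟨2 | 0⟩
  P={1,2}:  v_{1} + v_{2} = 0  →  sig = ⟨2 | 0⟩
  P={0,1}:  v_{0} + v_{1} = v_{5}  →  sig = ⟨2 | 1⟩
  P={1,5}:  v_{1} + v_{5} = v_{4}  →  sig = ⟨2 | 1⟩
  P={2,4}:  v_{2} + v_{4} = v_{5}  →  sig = ⟨2 | 1⟩
  P={2,5}:  v_{2} + v_{5} = v_{0}  →  sig = ⟨2 | 1⟩
  P={3,5}:  v_{3} + v_{5} = v_{1}  →  sig = ⟨2 | 1⟩
  P={0,4}:  v_{0} + v_{4} = 2·v_{5}  →  sig = ⟨2 | 2⟩
  P={3,4}:  v_{3} + v_{4} = 2·v_{1}  →  sig = ⟨2 | 2⟩

Sorted signature multiset PRS(X):
[⟨2 | 0⟩, ⟨2 | 0⟩, ⟨2 | 1⟩, ⟨2 | 1⟩, ⟨2 | 1⟩, ⟨2 | 1⟩, ⟨2 | 1⟩, ⟨2 | 2⟩, ⟨2 | 2⟩]


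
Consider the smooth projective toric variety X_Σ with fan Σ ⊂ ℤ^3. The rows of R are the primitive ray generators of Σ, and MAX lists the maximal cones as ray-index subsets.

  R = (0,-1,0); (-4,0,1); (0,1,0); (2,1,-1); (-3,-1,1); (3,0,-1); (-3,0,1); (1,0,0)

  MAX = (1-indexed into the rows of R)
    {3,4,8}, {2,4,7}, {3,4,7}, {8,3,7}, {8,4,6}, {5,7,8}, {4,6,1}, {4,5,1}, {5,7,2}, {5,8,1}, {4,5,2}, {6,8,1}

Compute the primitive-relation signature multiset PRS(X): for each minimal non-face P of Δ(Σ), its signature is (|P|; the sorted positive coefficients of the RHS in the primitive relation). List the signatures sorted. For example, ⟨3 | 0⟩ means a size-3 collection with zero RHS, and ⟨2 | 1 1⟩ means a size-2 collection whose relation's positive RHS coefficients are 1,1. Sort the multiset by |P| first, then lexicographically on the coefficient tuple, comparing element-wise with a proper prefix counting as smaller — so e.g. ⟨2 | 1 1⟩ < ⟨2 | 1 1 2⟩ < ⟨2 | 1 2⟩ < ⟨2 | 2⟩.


Σ has 14 primitive collections:

  • {1,3}:  v_{1} + v_{3} = 0  ⇒ sig = ⟨2 | 0⟩
  • {6,7}:  v_{6} + v_{7} = 0  ⇒ sig = ⟨2 | 0⟩
  • {1,7}:  v_{1} + v_{7} = v_{5}  ⇒ sig = ⟨2 | 1⟩
  • {2,8}:  v_{2} + v_{8} = v_{7}  ⇒ sig = ⟨2 | 1⟩
  • {3,5}:  v_{3} + v_{5} = v_{7}  ⇒ sig = ⟨2 | 1⟩
  • {5,6}:  v_{5} + v_{6} = v_{1}  ⇒ sig = ⟨2 | 1⟩
  • {2,6}:  v_{2} + v_{6} = v_{4} + v_{5}  ⇒ sig = ⟨2 | 1 1⟩
  • {3,6}:  v_{3} + v_{6} = v_{4} + v_{8}  ⇒ sig = ⟨2 | 1 1⟩
  • {1,2}:  v_{1} + v_{2} = v_{4} + 2·v_{5}  ⇒ sig = ⟨2 | 1 2⟩
  • {2,3}:  v_{2} + v_{3} = v_{4} + 2·v_{7}  ⇒ sig = ⟨2 | 1 2⟩
  • {4,5,8}:  v_{4} + v_{5} + v_{8} = 0  ⇒ sig = ⟨3 | 0⟩
  • {1,4,8}:  v_{1} + v_{4} + v_{8} = v_{6}  ⇒ sig = ⟨3 | 1⟩
  • {4,5,7}:  v_{4} + v_{5} + v_{7} = v_{2}  ⇒ sig = ⟨3 | 1⟩
  • {4,7,8}:  v_{4} + v_{7} + v_{8} = v_{3}  ⇒ sig = ⟨3 | 1⟩

so the primitive-relation signature multiset is
[⟨2 | 0⟩, ⟨2 | 0⟩, ⟨2 | 1⟩, ⟨2 | 1⟩, ⟨2 | 1⟩, ⟨2 | 1⟩, ⟨2 | 1 1⟩, ⟨2 | 1 1⟩, ⟨2 | 1 2⟩, ⟨2 | 1 2⟩, ⟨3 | 0⟩, ⟨3 | 1⟩, ⟨3 | 1⟩, ⟨3 | 1⟩]


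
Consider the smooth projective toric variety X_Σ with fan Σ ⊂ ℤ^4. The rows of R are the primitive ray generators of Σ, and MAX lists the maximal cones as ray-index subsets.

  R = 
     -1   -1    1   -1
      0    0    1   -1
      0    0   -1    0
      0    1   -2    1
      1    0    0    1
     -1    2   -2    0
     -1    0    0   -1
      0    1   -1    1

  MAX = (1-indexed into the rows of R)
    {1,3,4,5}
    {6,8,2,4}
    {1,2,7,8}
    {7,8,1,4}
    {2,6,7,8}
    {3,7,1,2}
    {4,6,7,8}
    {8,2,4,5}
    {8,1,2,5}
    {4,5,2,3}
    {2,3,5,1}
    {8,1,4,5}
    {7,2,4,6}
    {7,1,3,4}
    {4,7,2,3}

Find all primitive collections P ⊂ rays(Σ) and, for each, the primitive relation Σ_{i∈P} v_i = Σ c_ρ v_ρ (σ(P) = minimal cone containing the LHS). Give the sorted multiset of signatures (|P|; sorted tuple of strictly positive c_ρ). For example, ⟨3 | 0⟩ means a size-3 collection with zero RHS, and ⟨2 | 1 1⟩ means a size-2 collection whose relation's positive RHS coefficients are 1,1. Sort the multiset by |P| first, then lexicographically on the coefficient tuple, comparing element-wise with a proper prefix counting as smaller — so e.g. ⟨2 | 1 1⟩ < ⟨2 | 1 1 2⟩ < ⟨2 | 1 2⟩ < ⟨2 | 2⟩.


Δ(Σ) — 8 vertices, 7 min non-faces:

  P={5,7}:  v_{5} + v_{7} = 0  →  sig = ⟨2 | 0⟩
  P={3,8}:  v_{3} + v_{8} = v_{4}  →  sig = ⟨2 | 1⟩
  P={5,6}:  v_{5} + v_{6} = v_{2} + v_{4} + v_{8}  →  sig = ⟨2 | 1 1 1⟩
  P={3,6}:  v_{3} + v_{6} = v_{2} + 2·v_{4} + v_{7}  →  sig = ⟨2 | 1 1 2⟩
  P={1,6}:  v_{1} + v_{6} = 2·v_{7} + v_{8}  →  sig = ⟨2 | 1 2⟩
  P={1,2,4}:  v_{1} + v_{2} + v_{4} = v_{7}  →  sig = ⟨3 | 1⟩
  P={2,4,7,8}:  v_{2} + v_{4} + v_{7} + v_{8} = v_{6}  →  sig = ⟨4 | 1⟩

Signatures (|P|; sorted positive RHS coefficients), sorted:
    |P|=2: 5 collections, coeffs (), (1), (1,1,1), (1,1,2), (1,2)
    |P|=3: 1 collection, coeffs (1)
    |P|=4: 1 collection, coeffs (1)
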